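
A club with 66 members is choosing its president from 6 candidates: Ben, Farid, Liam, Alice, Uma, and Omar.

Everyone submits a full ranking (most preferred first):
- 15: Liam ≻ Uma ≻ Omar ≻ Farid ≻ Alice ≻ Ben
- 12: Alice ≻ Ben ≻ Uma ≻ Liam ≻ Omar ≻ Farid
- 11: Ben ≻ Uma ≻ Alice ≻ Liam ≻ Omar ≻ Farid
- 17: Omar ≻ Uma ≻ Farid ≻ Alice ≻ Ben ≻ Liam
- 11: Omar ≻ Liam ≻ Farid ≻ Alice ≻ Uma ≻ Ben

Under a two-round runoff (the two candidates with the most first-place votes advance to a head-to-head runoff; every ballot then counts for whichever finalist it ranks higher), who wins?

Liam

Round 1 first-place votes: Ben 11, Farid 0, Liam 15, Alice 12, Uma 0, Omar 28. Omar and Liam advance.
Runoff: Omar is ranked above Liam on 28 ballots, Liam above Omar on 38.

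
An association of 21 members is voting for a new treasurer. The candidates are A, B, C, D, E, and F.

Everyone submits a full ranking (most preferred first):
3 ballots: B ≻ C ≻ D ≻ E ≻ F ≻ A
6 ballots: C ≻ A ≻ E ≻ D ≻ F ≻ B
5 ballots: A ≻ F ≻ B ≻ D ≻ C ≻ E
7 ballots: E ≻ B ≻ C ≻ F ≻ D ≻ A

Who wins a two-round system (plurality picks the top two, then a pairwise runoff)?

Round 1 first-place votes: A 5, B 3, C 6, D 0, E 7, F 0. E and C advance.
Runoff: E is ranked above C on 7 ballots, C above E on 14.

C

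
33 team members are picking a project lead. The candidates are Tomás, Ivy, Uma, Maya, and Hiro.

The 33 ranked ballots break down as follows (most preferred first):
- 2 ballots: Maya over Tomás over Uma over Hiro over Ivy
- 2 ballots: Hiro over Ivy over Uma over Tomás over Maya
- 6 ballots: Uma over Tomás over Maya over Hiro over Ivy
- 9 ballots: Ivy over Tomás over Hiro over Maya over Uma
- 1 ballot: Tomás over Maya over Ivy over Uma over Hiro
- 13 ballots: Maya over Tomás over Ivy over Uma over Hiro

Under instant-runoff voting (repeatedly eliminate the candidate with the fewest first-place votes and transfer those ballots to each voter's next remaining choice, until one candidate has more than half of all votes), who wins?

Round 1: Tomás 1, Ivy 9, Uma 6, Maya 15, Hiro 2. Tomás eliminated.
Round 2: Ivy 9, Uma 6, Maya 16, Hiro 2. Hiro eliminated.
Round 3: Ivy 11, Uma 6, Maya 16. Uma eliminated.
Round 4: Ivy 11, Maya 22. Maya has a majority (≥17).

Maya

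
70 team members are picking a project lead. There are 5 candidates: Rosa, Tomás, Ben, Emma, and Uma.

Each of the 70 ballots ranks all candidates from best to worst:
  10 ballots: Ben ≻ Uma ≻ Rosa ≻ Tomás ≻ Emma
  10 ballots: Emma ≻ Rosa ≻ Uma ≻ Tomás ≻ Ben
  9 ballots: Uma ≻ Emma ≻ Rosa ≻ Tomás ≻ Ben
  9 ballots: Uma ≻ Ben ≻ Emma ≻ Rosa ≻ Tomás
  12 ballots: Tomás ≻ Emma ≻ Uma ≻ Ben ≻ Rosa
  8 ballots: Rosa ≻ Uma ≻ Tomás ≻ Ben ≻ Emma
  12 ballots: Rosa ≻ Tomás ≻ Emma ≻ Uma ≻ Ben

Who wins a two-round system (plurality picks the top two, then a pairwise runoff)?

Round 1 first-place votes: Rosa 20, Tomás 12, Ben 10, Emma 10, Uma 18. Rosa and Uma advance.
Runoff: Rosa is ranked above Uma on 30 ballots, Uma above Rosa on 40.

Uma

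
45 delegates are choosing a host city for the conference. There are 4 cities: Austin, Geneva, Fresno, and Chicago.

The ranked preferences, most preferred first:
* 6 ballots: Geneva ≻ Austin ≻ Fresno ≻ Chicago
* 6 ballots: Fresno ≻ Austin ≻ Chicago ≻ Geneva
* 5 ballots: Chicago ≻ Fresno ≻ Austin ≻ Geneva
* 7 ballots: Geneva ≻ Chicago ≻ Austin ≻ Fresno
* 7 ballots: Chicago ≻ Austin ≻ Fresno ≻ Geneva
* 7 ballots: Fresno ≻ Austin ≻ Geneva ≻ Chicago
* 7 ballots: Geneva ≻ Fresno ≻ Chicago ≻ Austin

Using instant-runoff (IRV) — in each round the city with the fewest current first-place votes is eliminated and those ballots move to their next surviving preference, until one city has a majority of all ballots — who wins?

Round 1: Austin 0, Geneva 20, Fresno 13, Chicago 12. Austin eliminated.
Round 2: Geneva 20, Fresno 13, Chicago 12. Chicago eliminated.
Round 3: Geneva 20, Fresno 25. Fresno has a majority (≥23).

Fresno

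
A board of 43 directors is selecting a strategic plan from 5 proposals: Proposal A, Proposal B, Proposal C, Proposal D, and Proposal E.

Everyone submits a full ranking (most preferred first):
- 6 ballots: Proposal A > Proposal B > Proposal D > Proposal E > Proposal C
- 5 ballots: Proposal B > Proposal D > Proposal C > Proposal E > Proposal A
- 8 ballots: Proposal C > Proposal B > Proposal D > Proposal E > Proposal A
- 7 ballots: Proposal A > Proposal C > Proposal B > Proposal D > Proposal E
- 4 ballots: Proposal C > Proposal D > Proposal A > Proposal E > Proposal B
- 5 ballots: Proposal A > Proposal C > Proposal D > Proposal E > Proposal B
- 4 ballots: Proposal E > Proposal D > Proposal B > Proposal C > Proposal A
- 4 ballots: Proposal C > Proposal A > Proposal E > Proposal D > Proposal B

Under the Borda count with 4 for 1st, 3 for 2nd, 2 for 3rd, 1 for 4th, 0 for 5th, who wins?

Proposal C

Proposal A: 6×4 + 5×0 + 8×0 + 7×4 + 4×2 + 5×4 + 4×0 + 4×3 = 92
Proposal B: 6×3 + 5×4 + 8×3 + 7×2 + 4×0 + 5×0 + 4×2 + 4×0 = 84
Proposal C: 6×0 + 5×2 + 8×4 + 7×3 + 4×4 + 5×3 + 4×1 + 4×4 = 114
Proposal D: 6×2 + 5×3 + 8×2 + 7×1 + 4×3 + 5×2 + 4×3 + 4×1 = 88
Proposal E: 6×1 + 5×1 + 8×1 + 7×0 + 4×1 + 5×1 + 4×4 + 4×2 = 52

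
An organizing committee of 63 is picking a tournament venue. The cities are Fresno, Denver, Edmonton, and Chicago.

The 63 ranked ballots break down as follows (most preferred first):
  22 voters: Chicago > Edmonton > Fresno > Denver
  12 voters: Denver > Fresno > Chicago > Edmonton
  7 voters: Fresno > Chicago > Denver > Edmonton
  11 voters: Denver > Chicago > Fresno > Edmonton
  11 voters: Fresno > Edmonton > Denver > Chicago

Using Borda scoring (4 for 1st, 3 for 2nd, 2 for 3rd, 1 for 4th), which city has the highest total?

Fresno: 22×2 + 12×3 + 7×4 + 11×2 + 11×4 = 174
Denver: 22×1 + 12×4 + 7×2 + 11×4 + 11×2 = 150
Edmonton: 22×3 + 12×1 + 7×1 + 11×1 + 11×3 = 129
Chicago: 22×4 + 12×2 + 7×3 + 11×3 + 11×1 = 177

Chicago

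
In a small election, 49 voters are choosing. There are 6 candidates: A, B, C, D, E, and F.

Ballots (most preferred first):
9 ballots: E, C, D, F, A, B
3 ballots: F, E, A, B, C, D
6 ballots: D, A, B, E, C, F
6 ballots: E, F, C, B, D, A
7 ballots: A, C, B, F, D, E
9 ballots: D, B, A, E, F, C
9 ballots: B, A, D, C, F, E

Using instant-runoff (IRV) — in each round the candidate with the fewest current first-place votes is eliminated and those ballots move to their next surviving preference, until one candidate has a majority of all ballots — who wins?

B

Round 1: A 7, B 9, C 0, D 15, E 15, F 3. C eliminated.
Round 2: A 7, B 9, D 15, E 15, F 3. F eliminated.
Round 3: A 7, B 9, D 15, E 18. A eliminated.
Round 4: B 16, D 15, E 18. D eliminated.
Round 5: B 31, E 18. B has a majority (≥25).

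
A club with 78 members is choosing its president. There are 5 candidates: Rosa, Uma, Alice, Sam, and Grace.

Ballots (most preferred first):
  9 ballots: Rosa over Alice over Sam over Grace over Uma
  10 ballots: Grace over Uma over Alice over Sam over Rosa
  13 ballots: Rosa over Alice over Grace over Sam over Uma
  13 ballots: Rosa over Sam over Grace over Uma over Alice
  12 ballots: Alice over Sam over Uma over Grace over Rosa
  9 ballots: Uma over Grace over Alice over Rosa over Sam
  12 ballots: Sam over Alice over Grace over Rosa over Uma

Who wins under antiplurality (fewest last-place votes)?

Grace

Last-place votes: Rosa 22, Uma 34, Alice 13, Sam 9, Grace 0.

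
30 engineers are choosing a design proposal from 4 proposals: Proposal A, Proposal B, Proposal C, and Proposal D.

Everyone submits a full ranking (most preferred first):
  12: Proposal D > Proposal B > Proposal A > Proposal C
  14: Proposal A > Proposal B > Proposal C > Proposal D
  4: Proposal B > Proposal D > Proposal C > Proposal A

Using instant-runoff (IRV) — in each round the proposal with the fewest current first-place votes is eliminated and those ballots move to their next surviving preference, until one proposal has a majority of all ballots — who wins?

Round 1: Proposal A 14, Proposal B 4, Proposal C 0, Proposal D 12. Proposal C eliminated.
Round 2: Proposal A 14, Proposal B 4, Proposal D 12. Proposal B eliminated.
Round 3: Proposal A 14, Proposal D 16. Proposal D has a majority (≥16).

Proposal D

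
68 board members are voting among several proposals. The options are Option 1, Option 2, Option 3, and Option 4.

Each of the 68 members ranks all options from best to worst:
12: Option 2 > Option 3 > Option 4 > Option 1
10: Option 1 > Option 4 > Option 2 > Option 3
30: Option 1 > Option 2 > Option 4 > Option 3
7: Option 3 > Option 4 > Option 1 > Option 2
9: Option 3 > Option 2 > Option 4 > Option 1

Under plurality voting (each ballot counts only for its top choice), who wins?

First-place votes: Option 1 40, Option 2 12, Option 3 16, Option 4 0.

Option 1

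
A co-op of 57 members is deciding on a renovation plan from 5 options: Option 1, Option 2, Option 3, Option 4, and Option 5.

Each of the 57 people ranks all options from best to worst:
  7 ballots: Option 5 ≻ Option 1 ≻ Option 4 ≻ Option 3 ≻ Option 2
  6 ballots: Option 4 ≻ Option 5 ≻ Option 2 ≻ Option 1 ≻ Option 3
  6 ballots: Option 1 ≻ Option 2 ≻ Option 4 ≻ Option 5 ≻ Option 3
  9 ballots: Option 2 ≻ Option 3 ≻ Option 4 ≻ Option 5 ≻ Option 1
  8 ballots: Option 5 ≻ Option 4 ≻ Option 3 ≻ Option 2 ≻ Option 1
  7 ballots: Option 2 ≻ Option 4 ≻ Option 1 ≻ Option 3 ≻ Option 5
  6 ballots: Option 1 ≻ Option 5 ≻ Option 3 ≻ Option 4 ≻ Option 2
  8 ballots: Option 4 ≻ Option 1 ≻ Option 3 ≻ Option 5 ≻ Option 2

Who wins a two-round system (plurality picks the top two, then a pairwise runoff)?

Option 5

Round 1 first-place votes: Option 1 12, Option 2 16, Option 3 0, Option 4 14, Option 5 15. Option 2 and Option 5 advance.
Runoff: Option 2 is ranked above Option 5 on 22 ballots, Option 5 above Option 2 on 35.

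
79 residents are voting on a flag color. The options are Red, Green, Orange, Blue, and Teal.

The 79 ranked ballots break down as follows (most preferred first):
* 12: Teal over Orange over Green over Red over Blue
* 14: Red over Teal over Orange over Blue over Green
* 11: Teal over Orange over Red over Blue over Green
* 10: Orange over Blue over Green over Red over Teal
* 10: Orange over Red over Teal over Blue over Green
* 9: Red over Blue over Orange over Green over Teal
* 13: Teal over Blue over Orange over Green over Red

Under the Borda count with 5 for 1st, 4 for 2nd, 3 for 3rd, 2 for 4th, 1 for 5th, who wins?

Orange

Red: 12×2 + 14×5 + 11×3 + 10×2 + 10×4 + 9×5 + 13×1 = 245
Green: 12×3 + 14×1 + 11×1 + 10×3 + 10×1 + 9×2 + 13×2 = 145
Orange: 12×4 + 14×3 + 11×4 + 10×5 + 10×5 + 9×3 + 13×3 = 300
Blue: 12×1 + 14×2 + 11×2 + 10×4 + 10×2 + 9×4 + 13×4 = 210
Teal: 12×5 + 14×4 + 11×5 + 10×1 + 10×3 + 9×1 + 13×5 = 285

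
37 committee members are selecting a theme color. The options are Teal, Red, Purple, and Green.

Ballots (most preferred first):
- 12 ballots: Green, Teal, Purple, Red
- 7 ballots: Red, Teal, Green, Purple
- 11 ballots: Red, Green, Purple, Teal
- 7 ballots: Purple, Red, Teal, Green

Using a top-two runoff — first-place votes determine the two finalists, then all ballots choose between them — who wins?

Round 1 first-place votes: Teal 0, Red 18, Purple 7, Green 12. Red and Green advance.
Runoff: Red is ranked above Green on 25 ballots, Green above Red on 12.

Red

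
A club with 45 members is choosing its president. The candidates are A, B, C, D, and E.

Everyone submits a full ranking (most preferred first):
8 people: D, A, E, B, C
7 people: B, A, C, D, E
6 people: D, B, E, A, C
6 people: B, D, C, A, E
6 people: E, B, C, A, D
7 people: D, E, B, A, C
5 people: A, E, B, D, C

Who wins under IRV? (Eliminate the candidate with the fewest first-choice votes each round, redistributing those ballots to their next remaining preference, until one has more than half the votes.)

Round 1: A 5, B 13, C 0, D 21, E 6. C eliminated.
Round 2: A 5, B 13, D 21, E 6. A eliminated.
Round 3: B 13, D 21, E 11. E eliminated.
Round 4: B 24, D 21. B has a majority (≥23).

B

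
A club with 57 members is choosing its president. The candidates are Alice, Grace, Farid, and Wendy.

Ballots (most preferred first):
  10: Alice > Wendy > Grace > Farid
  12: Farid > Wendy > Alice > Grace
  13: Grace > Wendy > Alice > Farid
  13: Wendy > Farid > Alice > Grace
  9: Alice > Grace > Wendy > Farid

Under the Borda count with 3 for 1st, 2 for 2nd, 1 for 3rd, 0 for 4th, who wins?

Alice: 10×3 + 12×1 + 13×1 + 13×1 + 9×3 = 95
Grace: 10×1 + 12×0 + 13×3 + 13×0 + 9×2 = 67
Farid: 10×0 + 12×3 + 13×0 + 13×2 + 9×0 = 62
Wendy: 10×2 + 12×2 + 13×2 + 13×3 + 9×1 = 118

Wendy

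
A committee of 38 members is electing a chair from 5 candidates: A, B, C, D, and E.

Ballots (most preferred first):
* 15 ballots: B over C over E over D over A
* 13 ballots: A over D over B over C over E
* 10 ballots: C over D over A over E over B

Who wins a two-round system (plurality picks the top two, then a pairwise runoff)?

Round 1 first-place votes: A 13, B 15, C 10, D 0, E 0. B and A advance.
Runoff: B is ranked above A on 15 ballots, A above B on 23.

A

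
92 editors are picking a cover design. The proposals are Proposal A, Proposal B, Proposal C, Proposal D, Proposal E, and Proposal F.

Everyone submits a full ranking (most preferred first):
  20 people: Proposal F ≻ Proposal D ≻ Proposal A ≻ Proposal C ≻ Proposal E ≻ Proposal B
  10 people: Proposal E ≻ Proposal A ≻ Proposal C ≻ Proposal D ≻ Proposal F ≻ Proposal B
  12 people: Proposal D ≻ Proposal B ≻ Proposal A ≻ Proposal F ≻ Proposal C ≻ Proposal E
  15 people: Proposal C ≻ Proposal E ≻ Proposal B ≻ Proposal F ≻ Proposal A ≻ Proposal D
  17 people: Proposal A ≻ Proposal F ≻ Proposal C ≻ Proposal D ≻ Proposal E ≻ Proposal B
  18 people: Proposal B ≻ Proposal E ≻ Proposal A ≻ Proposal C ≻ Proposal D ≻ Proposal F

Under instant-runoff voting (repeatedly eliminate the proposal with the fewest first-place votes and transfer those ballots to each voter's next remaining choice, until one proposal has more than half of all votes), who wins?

Round 1: Proposal A 17, Proposal B 18, Proposal C 15, Proposal D 12, Proposal E 10, Proposal F 20. Proposal E eliminated.
Round 2: Proposal A 27, Proposal B 18, Proposal C 15, Proposal D 12, Proposal F 20. Proposal D eliminated.
Round 3: Proposal A 27, Proposal B 30, Proposal C 15, Proposal F 20. Proposal C eliminated.
Round 4: Proposal A 27, Proposal B 45, Proposal F 20. Proposal F eliminated.
Round 5: Proposal A 47, Proposal B 45. Proposal A has a majority (≥47).

Proposal A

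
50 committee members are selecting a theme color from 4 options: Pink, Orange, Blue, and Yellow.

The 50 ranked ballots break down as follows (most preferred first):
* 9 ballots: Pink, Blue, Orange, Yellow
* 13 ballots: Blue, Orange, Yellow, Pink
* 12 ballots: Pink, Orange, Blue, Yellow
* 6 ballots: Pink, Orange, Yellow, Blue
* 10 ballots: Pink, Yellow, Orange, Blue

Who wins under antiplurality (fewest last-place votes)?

Last-place votes: Pink 13, Orange 0, Blue 16, Yellow 21.

Orange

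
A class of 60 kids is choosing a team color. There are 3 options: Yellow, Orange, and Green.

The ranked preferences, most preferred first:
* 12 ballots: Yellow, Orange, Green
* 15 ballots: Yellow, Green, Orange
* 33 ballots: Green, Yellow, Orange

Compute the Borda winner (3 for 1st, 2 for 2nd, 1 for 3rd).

Yellow: 12×3 + 15×3 + 33×2 = 147
Orange: 12×2 + 15×1 + 33×1 = 72
Green: 12×1 + 15×2 + 33×3 = 141

Yellow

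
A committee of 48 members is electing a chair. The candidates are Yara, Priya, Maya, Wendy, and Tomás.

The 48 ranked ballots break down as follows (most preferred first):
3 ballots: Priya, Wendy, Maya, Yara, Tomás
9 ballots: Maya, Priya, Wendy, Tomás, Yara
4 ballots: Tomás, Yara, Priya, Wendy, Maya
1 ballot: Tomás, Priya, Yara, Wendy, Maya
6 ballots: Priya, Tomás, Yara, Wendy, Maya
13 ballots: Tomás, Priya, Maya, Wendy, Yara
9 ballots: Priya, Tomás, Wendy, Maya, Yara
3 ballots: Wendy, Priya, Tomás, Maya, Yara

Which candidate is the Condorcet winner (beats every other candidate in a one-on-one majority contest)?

Priya

Priya vs Yara: 44–4
Priya vs Maya: 39–9
Priya vs Wendy: 45–3
Priya vs Tomás: 30–18
Priya beats every other candidate.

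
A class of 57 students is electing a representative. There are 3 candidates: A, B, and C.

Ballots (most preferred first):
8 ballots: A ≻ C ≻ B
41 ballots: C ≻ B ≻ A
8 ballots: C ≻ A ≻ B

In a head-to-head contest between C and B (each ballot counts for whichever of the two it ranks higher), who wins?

C is ranked above B on 57 ballots; B above C on 0.

C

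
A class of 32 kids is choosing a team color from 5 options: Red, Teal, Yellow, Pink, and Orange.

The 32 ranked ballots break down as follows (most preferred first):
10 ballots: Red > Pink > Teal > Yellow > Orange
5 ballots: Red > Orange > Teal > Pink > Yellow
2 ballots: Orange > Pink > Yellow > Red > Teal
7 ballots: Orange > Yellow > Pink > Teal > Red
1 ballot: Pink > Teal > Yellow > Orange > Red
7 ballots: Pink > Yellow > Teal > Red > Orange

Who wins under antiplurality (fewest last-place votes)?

Last-place votes: Red 8, Teal 2, Yellow 5, Pink 0, Orange 17.

Pink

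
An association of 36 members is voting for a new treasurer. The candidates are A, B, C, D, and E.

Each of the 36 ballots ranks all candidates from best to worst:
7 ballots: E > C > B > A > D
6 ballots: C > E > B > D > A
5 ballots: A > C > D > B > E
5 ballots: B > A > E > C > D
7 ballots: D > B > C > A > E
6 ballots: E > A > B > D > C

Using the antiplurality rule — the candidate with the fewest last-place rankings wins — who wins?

Last-place votes: A 6, B 0, C 6, D 12, E 12.

B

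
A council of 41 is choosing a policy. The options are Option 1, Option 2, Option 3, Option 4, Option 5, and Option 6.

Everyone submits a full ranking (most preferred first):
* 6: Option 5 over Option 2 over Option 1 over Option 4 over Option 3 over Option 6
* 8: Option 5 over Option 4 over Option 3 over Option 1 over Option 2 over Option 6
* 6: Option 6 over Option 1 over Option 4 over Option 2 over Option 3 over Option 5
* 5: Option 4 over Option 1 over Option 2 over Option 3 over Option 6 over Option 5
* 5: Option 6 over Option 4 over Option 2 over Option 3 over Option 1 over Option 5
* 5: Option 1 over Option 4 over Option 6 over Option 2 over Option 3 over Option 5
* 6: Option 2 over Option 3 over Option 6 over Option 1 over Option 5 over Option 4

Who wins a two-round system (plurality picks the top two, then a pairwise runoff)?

Round 1 first-place votes: Option 1 5, Option 2 6, Option 3 0, Option 4 5, Option 5 14, Option 6 11. Option 5 and Option 6 advance.
Runoff: Option 5 is ranked above Option 6 on 14 ballots, Option 6 above Option 5 on 27.

Option 6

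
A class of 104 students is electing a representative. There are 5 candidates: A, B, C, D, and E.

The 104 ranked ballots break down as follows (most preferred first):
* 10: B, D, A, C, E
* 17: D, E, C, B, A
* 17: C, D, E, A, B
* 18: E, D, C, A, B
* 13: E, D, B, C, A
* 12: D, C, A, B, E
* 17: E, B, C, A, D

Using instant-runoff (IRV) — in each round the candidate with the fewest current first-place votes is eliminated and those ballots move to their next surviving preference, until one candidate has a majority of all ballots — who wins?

Round 1: A 0, B 10, C 17, D 29, E 48. A eliminated.
Round 2: B 10, C 17, D 29, E 48. B eliminated.
Round 3: C 17, D 39, E 48. C eliminated.
Round 4: D 56, E 48. D has a majority (≥53).

D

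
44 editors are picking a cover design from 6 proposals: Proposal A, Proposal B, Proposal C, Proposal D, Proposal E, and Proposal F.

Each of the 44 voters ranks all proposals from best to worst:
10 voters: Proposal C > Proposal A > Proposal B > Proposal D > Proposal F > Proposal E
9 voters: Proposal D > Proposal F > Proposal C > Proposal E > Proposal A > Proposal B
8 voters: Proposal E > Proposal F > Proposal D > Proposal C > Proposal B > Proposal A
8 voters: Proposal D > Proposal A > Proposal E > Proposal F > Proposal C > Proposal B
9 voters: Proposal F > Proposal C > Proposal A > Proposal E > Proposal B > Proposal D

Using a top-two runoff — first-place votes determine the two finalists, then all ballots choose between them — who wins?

Round 1 first-place votes: Proposal A 0, Proposal B 0, Proposal C 10, Proposal D 17, Proposal E 8, Proposal F 9. Proposal D and Proposal C advance.
Runoff: Proposal D is ranked above Proposal C on 25 ballots, Proposal C above Proposal D on 19.

Proposal D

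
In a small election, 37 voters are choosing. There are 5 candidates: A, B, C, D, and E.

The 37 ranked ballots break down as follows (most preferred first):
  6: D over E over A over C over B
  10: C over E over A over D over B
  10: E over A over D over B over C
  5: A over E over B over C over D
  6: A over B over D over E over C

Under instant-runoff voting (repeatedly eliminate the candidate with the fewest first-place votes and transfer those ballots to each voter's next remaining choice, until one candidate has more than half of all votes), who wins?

E

Round 1: A 11, B 0, C 10, D 6, E 10. B eliminated.
Round 2: A 11, C 10, D 6, E 10. D eliminated.
Round 3: A 11, C 10, E 16. C eliminated.
Round 4: A 11, E 26. E has a majority (≥19).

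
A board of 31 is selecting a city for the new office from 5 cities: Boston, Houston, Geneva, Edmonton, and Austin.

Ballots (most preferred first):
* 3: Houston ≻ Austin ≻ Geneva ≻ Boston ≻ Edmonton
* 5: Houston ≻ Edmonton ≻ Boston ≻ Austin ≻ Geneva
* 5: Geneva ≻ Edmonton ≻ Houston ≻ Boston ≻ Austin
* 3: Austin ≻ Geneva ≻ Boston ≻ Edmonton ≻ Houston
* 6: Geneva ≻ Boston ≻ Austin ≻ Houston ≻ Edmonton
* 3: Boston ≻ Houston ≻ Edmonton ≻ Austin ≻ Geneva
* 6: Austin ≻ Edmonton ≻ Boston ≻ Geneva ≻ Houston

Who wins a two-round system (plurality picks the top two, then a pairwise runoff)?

Round 1 first-place votes: Boston 3, Houston 8, Geneva 11, Edmonton 0, Austin 9. Geneva and Austin advance.
Runoff: Geneva is ranked above Austin on 11 ballots, Austin above Geneva on 20.

Austin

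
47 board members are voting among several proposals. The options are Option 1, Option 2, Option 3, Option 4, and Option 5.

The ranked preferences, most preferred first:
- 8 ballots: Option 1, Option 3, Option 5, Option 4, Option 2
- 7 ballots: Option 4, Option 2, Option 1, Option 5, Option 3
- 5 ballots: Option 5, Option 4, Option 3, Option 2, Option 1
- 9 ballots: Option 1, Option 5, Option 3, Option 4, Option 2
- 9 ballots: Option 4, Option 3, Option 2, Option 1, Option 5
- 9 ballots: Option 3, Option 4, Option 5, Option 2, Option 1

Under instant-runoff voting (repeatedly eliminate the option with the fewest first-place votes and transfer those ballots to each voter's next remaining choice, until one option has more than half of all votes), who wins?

Round 1: Option 1 17, Option 2 0, Option 3 9, Option 4 16, Option 5 5. Option 2 eliminated.
Round 2: Option 1 17, Option 3 9, Option 4 16, Option 5 5. Option 5 eliminated.
Round 3: Option 1 17, Option 3 9, Option 4 21. Option 3 eliminated.
Round 4: Option 1 17, Option 4 30. Option 4 has a majority (≥24).

Option 4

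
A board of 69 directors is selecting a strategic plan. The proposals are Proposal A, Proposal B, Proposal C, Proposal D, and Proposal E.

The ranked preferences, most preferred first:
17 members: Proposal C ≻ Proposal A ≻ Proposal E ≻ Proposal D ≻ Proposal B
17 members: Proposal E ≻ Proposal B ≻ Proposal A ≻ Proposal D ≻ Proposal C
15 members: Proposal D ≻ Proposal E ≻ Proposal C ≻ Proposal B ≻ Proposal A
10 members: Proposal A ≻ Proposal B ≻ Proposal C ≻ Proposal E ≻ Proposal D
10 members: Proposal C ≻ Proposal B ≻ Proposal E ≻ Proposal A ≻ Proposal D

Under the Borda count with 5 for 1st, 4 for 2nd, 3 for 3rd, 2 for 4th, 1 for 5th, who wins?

Proposal E

Proposal A: 17×4 + 17×3 + 15×1 + 10×5 + 10×2 = 204
Proposal B: 17×1 + 17×4 + 15×2 + 10×4 + 10×4 = 195
Proposal C: 17×5 + 17×1 + 15×3 + 10×3 + 10×5 = 227
Proposal D: 17×2 + 17×2 + 15×5 + 10×1 + 10×1 = 163
Proposal E: 17×3 + 17×5 + 15×4 + 10×2 + 10×3 = 246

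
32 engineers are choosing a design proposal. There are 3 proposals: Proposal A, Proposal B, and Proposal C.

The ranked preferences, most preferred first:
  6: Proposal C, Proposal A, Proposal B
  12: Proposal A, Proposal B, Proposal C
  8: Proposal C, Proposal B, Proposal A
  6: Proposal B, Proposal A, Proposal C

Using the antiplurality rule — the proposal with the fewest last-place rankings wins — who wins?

Last-place votes: Proposal A 8, Proposal B 6, Proposal C 18.

Proposal B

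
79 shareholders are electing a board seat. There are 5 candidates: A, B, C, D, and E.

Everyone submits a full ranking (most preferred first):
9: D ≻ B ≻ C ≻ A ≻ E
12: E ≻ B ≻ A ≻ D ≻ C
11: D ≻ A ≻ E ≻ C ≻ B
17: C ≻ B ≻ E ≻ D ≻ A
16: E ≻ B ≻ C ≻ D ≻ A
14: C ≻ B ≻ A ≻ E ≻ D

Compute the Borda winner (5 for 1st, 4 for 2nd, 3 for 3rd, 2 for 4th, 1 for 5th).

B

A: 9×2 + 12×3 + 11×4 + 17×1 + 16×1 + 14×3 = 173
B: 9×4 + 12×4 + 11×1 + 17×4 + 16×4 + 14×4 = 283
C: 9×3 + 12×1 + 11×2 + 17×5 + 16×3 + 14×5 = 264
D: 9×5 + 12×2 + 11×5 + 17×2 + 16×2 + 14×1 = 204
E: 9×1 + 12×5 + 11×3 + 17×3 + 16×5 + 14×2 = 261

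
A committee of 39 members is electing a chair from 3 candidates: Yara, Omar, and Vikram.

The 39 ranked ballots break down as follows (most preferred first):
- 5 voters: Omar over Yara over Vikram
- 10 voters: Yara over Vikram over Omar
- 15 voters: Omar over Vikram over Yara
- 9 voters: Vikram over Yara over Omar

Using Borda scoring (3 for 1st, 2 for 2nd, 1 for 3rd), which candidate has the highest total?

Vikram

Yara: 5×2 + 10×3 + 15×1 + 9×2 = 73
Omar: 5×3 + 10×1 + 15×3 + 9×1 = 79
Vikram: 5×1 + 10×2 + 15×2 + 9×3 = 82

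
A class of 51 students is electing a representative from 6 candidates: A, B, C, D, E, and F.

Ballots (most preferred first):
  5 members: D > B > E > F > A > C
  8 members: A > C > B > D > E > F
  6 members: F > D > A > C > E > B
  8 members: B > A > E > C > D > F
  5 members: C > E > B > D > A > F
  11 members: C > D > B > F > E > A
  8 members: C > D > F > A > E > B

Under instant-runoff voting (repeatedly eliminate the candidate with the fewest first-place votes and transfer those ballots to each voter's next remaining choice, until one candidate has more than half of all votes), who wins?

A

Round 1: A 8, B 8, C 24, D 5, E 0, F 6. E eliminated.
Round 2: A 8, B 8, C 24, D 5, F 6. D eliminated.
Round 3: A 8, B 13, C 24, F 6. F eliminated.
Round 4: A 14, B 13, C 24. B eliminated.
Round 5: A 27, C 24. A has a majority (≥26).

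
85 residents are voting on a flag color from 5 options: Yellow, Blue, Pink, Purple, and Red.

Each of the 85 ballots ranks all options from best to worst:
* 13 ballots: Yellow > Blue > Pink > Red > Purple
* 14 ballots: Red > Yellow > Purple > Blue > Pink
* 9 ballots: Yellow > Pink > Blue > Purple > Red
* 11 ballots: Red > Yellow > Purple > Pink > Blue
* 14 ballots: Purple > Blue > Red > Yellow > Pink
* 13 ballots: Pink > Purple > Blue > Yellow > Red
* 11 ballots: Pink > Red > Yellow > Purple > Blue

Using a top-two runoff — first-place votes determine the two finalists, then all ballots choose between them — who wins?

Pink

Round 1 first-place votes: Yellow 22, Blue 0, Pink 24, Purple 14, Red 25. Red and Pink advance.
Runoff: Red is ranked above Pink on 39 ballots, Pink above Red on 46.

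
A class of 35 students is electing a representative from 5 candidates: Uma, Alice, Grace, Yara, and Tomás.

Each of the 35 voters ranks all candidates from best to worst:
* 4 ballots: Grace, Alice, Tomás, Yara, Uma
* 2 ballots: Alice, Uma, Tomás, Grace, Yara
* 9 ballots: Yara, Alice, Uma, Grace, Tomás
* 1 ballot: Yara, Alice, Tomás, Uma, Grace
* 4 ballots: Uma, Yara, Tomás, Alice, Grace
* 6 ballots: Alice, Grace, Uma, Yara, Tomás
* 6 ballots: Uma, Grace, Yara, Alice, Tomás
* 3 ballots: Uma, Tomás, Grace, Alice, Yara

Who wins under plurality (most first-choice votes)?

Uma

First-place votes: Uma 13, Alice 8, Grace 4, Yara 10, Tomás 0.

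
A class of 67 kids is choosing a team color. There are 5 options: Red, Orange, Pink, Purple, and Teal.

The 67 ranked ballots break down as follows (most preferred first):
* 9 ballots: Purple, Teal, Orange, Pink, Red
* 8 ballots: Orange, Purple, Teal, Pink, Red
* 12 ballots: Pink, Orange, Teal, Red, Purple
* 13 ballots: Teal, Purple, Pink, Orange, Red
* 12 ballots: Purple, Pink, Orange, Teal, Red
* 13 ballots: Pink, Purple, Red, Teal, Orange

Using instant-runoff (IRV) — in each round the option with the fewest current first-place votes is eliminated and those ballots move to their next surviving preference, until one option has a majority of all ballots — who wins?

Purple

Round 1: Red 0, Orange 8, Pink 25, Purple 21, Teal 13. Red eliminated.
Round 2: Orange 8, Pink 25, Purple 21, Teal 13. Orange eliminated.
Round 3: Pink 25, Purple 29, Teal 13. Teal eliminated.
Round 4: Pink 25, Purple 42. Purple has a majority (≥34).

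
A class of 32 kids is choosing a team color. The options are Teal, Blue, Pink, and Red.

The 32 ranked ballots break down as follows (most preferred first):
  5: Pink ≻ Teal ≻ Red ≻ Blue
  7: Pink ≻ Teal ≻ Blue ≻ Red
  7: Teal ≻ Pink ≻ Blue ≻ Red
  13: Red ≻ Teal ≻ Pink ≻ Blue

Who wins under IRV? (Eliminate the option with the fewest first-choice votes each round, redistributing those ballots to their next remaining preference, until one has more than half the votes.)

Round 1: Teal 7, Blue 0, Pink 12, Red 13. Blue eliminated.
Round 2: Teal 7, Pink 12, Red 13. Teal eliminated.
Round 3: Pink 19, Red 13. Pink has a majority (≥17).

Pink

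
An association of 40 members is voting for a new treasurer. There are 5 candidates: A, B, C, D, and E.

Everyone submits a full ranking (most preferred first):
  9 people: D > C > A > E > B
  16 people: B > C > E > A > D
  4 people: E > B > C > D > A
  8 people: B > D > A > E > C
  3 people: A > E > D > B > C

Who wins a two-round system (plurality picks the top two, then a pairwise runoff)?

B

Round 1 first-place votes: A 3, B 24, C 0, D 9, E 4. B and D advance.
Runoff: B is ranked above D on 28 ballots, D above B on 12.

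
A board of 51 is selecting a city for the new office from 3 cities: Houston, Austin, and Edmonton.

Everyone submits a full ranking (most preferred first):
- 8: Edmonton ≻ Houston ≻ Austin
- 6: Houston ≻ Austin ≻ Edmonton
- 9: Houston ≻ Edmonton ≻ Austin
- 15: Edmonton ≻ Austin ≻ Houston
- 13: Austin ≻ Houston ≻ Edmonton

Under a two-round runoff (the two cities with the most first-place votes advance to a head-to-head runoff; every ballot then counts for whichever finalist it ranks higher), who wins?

Round 1 first-place votes: Houston 15, Austin 13, Edmonton 23. Edmonton and Houston advance.
Runoff: Edmonton is ranked above Houston on 23 ballots, Houston above Edmonton on 28.

Houston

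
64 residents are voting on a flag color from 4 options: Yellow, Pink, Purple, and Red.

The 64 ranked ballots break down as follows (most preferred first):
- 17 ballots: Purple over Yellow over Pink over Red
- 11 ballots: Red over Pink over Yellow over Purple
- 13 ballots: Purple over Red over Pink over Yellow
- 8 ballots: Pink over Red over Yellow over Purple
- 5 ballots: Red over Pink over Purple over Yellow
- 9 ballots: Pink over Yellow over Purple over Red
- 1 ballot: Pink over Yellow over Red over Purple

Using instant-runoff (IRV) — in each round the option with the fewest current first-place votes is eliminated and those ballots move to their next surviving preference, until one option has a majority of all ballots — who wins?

Round 1: Yellow 0, Pink 18, Purple 30, Red 16. Yellow eliminated.
Round 2: Pink 18, Purple 30, Red 16. Red eliminated.
Round 3: Pink 34, Purple 30. Pink has a majority (≥33).

Pink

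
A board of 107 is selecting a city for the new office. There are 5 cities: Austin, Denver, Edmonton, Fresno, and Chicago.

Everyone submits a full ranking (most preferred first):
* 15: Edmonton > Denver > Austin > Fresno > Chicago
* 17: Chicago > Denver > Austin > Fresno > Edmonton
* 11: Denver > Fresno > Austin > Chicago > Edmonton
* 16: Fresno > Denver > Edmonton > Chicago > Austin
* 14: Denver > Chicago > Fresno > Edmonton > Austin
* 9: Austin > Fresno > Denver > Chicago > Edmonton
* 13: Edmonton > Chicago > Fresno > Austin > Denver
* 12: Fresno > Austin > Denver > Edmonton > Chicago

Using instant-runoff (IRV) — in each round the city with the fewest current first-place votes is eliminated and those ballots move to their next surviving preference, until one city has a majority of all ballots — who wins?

Round 1: Austin 9, Denver 25, Edmonton 28, Fresno 28, Chicago 17. Austin eliminated.
Round 2: Denver 25, Edmonton 28, Fresno 37, Chicago 17. Chicago eliminated.
Round 3: Denver 42, Edmonton 28, Fresno 37. Edmonton eliminated.
Round 4: Denver 57, Fresno 50. Denver has a majority (≥54).

Denver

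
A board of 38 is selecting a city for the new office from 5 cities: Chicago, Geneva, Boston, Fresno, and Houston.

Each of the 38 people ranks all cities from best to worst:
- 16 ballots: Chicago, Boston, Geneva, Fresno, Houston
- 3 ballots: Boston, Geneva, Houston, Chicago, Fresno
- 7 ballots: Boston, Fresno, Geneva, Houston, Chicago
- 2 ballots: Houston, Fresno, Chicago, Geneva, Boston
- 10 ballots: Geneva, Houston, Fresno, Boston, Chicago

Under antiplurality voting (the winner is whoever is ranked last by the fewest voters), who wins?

Geneva

Last-place votes: Chicago 17, Geneva 0, Boston 2, Fresno 3, Houston 16.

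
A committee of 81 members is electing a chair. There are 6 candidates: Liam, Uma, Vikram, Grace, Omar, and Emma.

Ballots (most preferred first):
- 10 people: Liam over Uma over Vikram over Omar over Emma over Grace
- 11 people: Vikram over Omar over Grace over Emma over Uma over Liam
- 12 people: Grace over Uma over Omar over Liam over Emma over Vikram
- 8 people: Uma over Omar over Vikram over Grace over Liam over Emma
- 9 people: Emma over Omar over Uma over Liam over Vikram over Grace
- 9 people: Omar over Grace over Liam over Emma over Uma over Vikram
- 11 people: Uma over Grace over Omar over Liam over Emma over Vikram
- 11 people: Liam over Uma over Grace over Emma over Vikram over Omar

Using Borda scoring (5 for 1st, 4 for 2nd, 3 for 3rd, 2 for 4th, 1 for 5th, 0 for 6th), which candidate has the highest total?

Liam: 10×5 + 11×0 + 12×2 + 8×1 + 9×2 + 9×3 + 11×2 + 11×5 = 204
Uma: 10×4 + 11×1 + 12×4 + 8×5 + 9×3 + 9×1 + 11×5 + 11×4 = 274
Vikram: 10×3 + 11×5 + 12×0 + 8×3 + 9×1 + 9×0 + 11×0 + 11×1 = 129
Grace: 10×0 + 11×3 + 12×5 + 8×2 + 9×0 + 9×4 + 11×4 + 11×3 = 222
Omar: 10×2 + 11×4 + 12×3 + 8×4 + 9×4 + 9×5 + 11×3 + 11×0 = 246
Emma: 10×1 + 11×2 + 12×1 + 8×0 + 9×5 + 9×2 + 11×1 + 11×2 = 140

Uma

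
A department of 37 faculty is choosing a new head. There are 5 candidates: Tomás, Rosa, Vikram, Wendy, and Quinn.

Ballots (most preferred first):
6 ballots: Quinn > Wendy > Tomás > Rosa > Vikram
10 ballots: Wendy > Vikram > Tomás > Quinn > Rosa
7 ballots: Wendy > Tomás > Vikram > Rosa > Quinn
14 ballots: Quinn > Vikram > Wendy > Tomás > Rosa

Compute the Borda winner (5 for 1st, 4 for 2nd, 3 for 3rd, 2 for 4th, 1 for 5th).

Tomás: 6×3 + 10×3 + 7×4 + 14×2 = 104
Rosa: 6×2 + 10×1 + 7×2 + 14×1 = 50
Vikram: 6×1 + 10×4 + 7×3 + 14×4 = 123
Wendy: 6×4 + 10×5 + 7×5 + 14×3 = 151
Quinn: 6×5 + 10×2 + 7×1 + 14×5 = 127

Wendy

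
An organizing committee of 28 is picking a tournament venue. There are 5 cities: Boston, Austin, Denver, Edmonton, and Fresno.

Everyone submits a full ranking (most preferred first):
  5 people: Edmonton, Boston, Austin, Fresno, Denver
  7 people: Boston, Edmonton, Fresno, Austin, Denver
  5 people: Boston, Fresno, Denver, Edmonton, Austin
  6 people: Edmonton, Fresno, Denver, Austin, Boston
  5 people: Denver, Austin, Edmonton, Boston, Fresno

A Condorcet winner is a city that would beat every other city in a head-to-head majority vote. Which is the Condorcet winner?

Edmonton vs Boston: 16–12
Edmonton vs Austin: 23–5
Edmonton vs Denver: 18–10
Edmonton vs Fresno: 23–5
Edmonton beats every other city.

Edmonton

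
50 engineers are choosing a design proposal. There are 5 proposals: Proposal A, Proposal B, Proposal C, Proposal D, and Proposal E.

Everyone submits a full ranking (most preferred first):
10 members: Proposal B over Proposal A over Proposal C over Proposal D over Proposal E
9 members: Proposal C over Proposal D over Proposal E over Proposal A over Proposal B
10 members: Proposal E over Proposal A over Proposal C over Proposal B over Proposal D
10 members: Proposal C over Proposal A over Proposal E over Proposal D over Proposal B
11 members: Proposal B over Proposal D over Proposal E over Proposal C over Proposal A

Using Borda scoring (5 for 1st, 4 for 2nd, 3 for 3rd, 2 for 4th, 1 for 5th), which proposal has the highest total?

Proposal C

Proposal A: 10×4 + 9×2 + 10×4 + 10×4 + 11×1 = 149
Proposal B: 10×5 + 9×1 + 10×2 + 10×1 + 11×5 = 144
Proposal C: 10×3 + 9×5 + 10×3 + 10×5 + 11×2 = 177
Proposal D: 10×2 + 9×4 + 10×1 + 10×2 + 11×4 = 130
Proposal E: 10×1 + 9×3 + 10×5 + 10×3 + 11×3 = 150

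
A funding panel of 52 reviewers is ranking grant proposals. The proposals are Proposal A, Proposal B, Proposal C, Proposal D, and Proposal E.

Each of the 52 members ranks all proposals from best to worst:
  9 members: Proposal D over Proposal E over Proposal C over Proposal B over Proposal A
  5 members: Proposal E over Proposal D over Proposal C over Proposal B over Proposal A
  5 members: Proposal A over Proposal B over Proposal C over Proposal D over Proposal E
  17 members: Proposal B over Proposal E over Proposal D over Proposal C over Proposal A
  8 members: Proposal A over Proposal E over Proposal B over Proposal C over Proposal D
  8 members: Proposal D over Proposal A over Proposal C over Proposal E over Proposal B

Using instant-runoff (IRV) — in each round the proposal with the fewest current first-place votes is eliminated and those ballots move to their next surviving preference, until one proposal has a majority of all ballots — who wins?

Round 1: Proposal A 13, Proposal B 17, Proposal C 0, Proposal D 17, Proposal E 5. Proposal C eliminated.
Round 2: Proposal A 13, Proposal B 17, Proposal D 17, Proposal E 5. Proposal E eliminated.
Round 3: Proposal A 13, Proposal B 17, Proposal D 22. Proposal A eliminated.
Round 4: Proposal B 30, Proposal D 22. Proposal B has a majority (≥27).

Proposal B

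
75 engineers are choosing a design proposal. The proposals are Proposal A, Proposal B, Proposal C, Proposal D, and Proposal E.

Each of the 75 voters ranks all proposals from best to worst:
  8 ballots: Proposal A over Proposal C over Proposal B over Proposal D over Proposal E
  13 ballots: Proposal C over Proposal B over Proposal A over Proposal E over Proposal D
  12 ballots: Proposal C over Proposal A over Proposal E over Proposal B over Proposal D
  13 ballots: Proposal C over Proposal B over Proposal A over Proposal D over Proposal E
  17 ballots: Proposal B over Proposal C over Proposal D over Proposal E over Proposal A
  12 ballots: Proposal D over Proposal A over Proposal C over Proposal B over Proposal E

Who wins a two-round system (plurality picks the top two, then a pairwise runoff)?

Proposal C

Round 1 first-place votes: Proposal A 8, Proposal B 17, Proposal C 38, Proposal D 12, Proposal E 0. Proposal C and Proposal B advance.
Runoff: Proposal C is ranked above Proposal B on 58 ballots, Proposal B above Proposal C on 17.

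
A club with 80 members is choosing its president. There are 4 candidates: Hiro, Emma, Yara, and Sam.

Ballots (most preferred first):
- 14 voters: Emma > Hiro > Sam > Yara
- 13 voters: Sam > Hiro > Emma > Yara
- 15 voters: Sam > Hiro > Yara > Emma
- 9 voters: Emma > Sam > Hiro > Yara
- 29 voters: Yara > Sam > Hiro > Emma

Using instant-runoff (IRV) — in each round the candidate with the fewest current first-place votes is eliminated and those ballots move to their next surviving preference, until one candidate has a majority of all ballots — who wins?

Sam

Round 1: Hiro 0, Emma 23, Yara 29, Sam 28. Hiro eliminated.
Round 2: Emma 23, Yara 29, Sam 28. Emma eliminated.
Round 3: Yara 29, Sam 51. Sam has a majority (≥41).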